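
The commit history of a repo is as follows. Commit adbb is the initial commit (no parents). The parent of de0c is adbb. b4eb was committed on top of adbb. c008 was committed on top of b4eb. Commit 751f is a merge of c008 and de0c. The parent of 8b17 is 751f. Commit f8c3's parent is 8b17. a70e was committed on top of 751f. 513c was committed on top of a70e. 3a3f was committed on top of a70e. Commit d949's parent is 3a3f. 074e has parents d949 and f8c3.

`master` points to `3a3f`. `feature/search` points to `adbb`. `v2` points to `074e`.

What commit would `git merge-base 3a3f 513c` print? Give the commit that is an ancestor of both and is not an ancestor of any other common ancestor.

Ancestors of 3a3f: {3a3f, 751f, a70e, adbb, b4eb, c008, de0c}.
Ancestors of 513c: {513c, 751f, a70e, adbb, b4eb, c008, de0c}.
Common ancestors: {751f, a70e, adbb, b4eb, c008, de0c}.
Among these, a70e is not an ancestor of any other common ancestor — it is the merge base.

a70e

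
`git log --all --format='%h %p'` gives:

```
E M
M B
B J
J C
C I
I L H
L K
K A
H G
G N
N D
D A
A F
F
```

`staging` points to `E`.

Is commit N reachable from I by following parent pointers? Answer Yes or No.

Yes

Ancestors of I (commits reachable by following parents): {A, D, F, G, H, I, K, L, N}.
N is in that set, so it is an ancestor of I.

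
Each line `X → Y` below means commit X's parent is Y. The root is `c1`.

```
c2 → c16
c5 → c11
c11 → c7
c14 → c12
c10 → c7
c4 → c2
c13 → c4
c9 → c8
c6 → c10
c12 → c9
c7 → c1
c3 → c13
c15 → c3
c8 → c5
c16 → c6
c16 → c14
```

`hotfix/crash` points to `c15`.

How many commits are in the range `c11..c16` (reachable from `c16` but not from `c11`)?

Reachable from c16: {c1, c10, c11, c12, c14, c16, c5, c6, c7, c8, c9}.
Reachable from c11: {c1, c11, c7}.
In c16's history but not c11's: {c10, c12, c14, c16, c5, c6, c8, c9} — 8 commits.

8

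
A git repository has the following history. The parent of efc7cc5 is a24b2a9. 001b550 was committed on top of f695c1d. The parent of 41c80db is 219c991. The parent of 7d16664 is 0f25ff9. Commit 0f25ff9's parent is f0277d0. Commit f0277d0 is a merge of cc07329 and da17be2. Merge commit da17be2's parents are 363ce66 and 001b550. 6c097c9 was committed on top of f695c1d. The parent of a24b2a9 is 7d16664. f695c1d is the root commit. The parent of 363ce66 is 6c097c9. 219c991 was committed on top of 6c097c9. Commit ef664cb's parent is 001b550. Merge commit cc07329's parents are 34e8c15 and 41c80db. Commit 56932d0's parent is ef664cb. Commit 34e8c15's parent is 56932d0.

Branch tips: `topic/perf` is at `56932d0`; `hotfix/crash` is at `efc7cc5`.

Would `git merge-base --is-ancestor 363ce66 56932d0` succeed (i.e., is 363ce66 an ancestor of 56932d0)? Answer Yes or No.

No

Ancestors of 56932d0: {001b550, 56932d0, ef664cb, f695c1d}.
363ce66 is not in that set, so it is not an ancestor of 56932d0.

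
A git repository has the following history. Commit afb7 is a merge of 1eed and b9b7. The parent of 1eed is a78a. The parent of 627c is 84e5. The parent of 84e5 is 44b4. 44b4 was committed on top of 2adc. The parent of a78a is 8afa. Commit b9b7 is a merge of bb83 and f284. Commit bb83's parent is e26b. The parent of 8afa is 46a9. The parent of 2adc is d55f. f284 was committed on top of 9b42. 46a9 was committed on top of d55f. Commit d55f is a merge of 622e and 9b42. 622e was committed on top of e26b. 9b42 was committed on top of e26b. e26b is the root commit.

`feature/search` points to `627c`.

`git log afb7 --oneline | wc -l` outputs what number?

12

Walking parent pointers from afb7: reachable set = {1eed, 46a9, 622e, 8afa, 9b42, a78a, afb7, b9b7, bb83, d55f, e26b, f284}.
That is 12 commits.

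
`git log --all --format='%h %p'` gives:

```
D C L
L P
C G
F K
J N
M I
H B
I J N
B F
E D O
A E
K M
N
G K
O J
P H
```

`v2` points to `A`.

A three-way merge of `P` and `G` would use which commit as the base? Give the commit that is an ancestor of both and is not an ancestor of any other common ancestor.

Ancestors of P: {B, F, H, I, J, K, M, N, P}.
Ancestors of G: {G, I, J, K, M, N}.
Common ancestors: {I, J, K, M, N}.
Among these, K is not an ancestor of any other common ancestor — it is the merge base.

K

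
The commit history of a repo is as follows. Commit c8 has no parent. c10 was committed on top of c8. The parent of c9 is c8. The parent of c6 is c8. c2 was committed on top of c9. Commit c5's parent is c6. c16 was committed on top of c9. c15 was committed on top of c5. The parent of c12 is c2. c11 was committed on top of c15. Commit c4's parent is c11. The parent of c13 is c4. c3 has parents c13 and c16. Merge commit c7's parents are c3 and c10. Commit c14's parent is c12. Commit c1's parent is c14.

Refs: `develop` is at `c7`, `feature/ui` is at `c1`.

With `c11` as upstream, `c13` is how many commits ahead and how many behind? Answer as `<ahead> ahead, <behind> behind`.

2 ahead, 0 behind

Reachable from c13: {c11, c13, c15, c4, c5, c6, c8}.
Reachable from c11: {c11, c15, c5, c6, c8}.
Only in c13's history (ahead): {c13, c4} — 2.
Only in c11's history (behind): {} — 0.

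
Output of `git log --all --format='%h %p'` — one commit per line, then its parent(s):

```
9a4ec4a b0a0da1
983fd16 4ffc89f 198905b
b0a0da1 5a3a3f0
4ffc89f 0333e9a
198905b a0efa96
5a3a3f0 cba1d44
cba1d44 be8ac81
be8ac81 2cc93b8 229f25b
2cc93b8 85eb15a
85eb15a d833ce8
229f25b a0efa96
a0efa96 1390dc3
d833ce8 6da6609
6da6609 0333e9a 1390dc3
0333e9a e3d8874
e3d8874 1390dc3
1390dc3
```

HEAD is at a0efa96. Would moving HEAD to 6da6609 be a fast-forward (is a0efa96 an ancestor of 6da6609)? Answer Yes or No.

No

A fast-forward from a0efa96 to 6da6609 is possible iff a0efa96 is an ancestor of 6da6609.
Ancestors of 6da6609: {0333e9a, 1390dc3, 6da6609, e3d8874}.
a0efa96 is not among them, so fast-forward is not possible.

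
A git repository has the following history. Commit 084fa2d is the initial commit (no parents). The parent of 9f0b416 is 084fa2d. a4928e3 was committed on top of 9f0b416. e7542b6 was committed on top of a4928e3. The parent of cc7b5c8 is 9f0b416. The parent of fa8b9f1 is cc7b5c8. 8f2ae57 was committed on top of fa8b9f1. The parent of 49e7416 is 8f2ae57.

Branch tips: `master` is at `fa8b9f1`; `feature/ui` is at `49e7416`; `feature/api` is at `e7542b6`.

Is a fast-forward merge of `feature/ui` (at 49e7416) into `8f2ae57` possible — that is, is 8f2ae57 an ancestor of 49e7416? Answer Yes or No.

A fast-forward from 8f2ae57 to 49e7416 is possible iff 8f2ae57 is an ancestor of 49e7416.
Ancestors of 49e7416: {084fa2d, 49e7416, 8f2ae57, 9f0b416, cc7b5c8, fa8b9f1}.
8f2ae57 is among them, so fast-forward is possible.

Yes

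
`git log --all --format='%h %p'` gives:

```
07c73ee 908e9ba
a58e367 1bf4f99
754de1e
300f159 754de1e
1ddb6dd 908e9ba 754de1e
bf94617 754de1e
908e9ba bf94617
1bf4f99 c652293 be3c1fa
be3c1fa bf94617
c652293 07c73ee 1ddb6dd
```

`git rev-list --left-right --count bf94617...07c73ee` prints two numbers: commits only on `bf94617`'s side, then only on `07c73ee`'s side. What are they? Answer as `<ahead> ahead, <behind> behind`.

0 ahead, 2 behind

Reachable from bf94617: {754de1e, bf94617}.
Reachable from 07c73ee: {07c73ee, 754de1e, 908e9ba, bf94617}.
Only in bf94617's history (ahead): {} — 0.
Only in 07c73ee's history (behind): {07c73ee, 908e9ba} — 2.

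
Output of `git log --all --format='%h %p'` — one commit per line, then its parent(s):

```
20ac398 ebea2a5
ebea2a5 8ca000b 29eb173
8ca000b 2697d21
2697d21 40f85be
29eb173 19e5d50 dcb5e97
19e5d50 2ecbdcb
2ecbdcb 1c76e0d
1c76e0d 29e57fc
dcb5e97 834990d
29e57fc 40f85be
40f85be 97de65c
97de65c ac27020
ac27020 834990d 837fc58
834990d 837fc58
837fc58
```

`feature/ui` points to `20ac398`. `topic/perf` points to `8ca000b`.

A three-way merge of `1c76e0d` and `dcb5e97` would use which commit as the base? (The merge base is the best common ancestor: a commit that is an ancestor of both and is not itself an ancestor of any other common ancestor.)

834990d

Ancestors of 1c76e0d: {1c76e0d, 29e57fc, 40f85be, 834990d, 837fc58, 97de65c, ac27020}.
Ancestors of dcb5e97: {834990d, 837fc58, dcb5e97}.
Common ancestors: {834990d, 837fc58}.
Among these, 834990d is not an ancestor of any other common ancestor — it is the merge base.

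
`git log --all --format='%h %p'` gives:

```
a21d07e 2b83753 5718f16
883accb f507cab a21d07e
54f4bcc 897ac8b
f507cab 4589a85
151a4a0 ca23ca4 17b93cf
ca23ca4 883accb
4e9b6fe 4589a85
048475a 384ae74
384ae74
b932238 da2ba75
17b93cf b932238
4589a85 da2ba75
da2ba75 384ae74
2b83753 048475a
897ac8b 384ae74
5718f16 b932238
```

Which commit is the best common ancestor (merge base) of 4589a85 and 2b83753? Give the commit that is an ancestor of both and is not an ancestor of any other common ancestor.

Ancestors of 4589a85: {384ae74, 4589a85, da2ba75}.
Ancestors of 2b83753: {048475a, 2b83753, 384ae74}.
Common ancestors: {384ae74}.
The only common ancestor is 384ae74, so it is the merge base.

384ae74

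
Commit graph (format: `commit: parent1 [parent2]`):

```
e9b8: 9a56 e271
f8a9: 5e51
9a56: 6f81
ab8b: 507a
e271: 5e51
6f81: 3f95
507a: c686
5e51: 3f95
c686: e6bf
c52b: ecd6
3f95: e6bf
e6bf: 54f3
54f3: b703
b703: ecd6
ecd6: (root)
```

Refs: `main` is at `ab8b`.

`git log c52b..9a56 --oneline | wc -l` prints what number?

Reachable from 9a56: {3f95, 54f3, 6f81, 9a56, b703, e6bf, ecd6}.
Reachable from c52b: {c52b, ecd6}.
In 9a56's history but not c52b's: {3f95, 54f3, 6f81, 9a56, b703, e6bf} — 6 commits.

6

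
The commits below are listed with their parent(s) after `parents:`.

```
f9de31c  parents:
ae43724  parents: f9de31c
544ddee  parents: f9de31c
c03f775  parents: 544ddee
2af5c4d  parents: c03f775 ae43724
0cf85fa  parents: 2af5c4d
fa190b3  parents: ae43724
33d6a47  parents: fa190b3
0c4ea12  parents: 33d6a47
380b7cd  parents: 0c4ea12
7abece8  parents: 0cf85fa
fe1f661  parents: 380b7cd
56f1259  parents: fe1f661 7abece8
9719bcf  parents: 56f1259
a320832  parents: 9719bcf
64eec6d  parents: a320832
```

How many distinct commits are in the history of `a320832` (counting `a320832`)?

15

Walking parent pointers from a320832: reachable set = {0c4ea12, 0cf85fa, 2af5c4d, 33d6a47, 380b7cd, 544ddee, 56f1259, 7abece8, 9719bcf, a320832, ae43724, c03f775, f9de31c, fa190b3, fe1f661}.
That is 15 commits.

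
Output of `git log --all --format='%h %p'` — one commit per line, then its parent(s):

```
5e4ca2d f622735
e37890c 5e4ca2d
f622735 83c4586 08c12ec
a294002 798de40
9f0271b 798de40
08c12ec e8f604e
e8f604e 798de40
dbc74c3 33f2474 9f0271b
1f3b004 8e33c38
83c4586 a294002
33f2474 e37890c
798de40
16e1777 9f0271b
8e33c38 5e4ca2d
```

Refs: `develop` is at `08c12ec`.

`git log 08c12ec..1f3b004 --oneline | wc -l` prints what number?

6

Reachable from 1f3b004: {08c12ec, 1f3b004, 5e4ca2d, 798de40, 83c4586, 8e33c38, a294002, e8f604e, f622735}.
Reachable from 08c12ec: {08c12ec, 798de40, e8f604e}.
In 1f3b004's history but not 08c12ec's: {1f3b004, 5e4ca2d, 83c4586, 8e33c38, a294002, f622735} — 6 commits.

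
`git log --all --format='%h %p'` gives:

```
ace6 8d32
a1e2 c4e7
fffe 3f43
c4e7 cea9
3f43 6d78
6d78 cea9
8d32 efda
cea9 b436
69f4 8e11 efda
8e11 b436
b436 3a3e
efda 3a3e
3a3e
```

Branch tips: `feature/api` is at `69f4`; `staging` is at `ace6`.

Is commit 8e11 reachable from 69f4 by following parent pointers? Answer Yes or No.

Yes

Ancestors of 69f4 (commits reachable by following parents): {3a3e, 69f4, 8e11, b436, efda}.
8e11 is in that set, so it is an ancestor of 69f4.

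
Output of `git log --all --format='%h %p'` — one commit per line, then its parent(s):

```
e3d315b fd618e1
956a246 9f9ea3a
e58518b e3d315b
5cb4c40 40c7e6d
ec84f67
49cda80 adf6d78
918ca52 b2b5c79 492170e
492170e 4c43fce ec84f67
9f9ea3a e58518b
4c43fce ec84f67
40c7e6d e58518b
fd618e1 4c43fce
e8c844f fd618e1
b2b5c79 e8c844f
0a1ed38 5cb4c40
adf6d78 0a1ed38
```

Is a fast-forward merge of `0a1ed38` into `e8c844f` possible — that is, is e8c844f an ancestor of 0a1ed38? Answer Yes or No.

No

A fast-forward from e8c844f to 0a1ed38 is possible iff e8c844f is an ancestor of 0a1ed38.
Ancestors of 0a1ed38: {0a1ed38, 40c7e6d, 4c43fce, 5cb4c40, e3d315b, e58518b, ec84f67, fd618e1}.
e8c844f is not among them, so fast-forward is not possible.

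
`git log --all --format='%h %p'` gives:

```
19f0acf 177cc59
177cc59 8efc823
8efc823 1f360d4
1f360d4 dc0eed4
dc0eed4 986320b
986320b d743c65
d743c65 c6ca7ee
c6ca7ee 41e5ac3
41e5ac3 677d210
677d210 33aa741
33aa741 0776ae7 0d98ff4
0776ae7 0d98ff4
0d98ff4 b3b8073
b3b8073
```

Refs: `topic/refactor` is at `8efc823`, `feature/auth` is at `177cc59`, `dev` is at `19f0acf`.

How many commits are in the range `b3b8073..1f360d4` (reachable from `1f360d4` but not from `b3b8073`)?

10

Reachable from 1f360d4: {0776ae7, 0d98ff4, 1f360d4, 33aa741, 41e5ac3, 677d210, 986320b, b3b8073, c6ca7ee, d743c65, dc0eed4}.
Reachable from b3b8073: {b3b8073}.
In 1f360d4's history but not b3b8073's: {0776ae7, 0d98ff4, 1f360d4, 33aa741, 41e5ac3, 677d210, 986320b, c6ca7ee, d743c65, dc0eed4} — 10 commits.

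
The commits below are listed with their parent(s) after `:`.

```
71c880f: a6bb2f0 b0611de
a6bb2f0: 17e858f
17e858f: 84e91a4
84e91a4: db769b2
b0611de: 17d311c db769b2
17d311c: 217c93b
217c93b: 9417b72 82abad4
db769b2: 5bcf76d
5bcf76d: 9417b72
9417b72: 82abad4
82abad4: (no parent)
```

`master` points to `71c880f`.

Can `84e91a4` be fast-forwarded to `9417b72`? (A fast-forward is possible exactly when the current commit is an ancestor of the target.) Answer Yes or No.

A fast-forward from 84e91a4 to 9417b72 is possible iff 84e91a4 is an ancestor of 9417b72.
Ancestors of 9417b72: {82abad4, 9417b72}.
84e91a4 is not among them, so fast-forward is not possible.

No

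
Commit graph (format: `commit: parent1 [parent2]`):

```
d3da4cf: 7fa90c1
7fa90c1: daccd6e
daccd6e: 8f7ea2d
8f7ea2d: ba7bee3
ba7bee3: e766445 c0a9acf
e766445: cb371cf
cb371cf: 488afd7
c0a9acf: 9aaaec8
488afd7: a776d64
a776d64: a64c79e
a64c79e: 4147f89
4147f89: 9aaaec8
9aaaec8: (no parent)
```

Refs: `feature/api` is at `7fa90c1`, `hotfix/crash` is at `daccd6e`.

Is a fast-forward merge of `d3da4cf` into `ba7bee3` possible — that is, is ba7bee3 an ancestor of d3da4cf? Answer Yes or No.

A fast-forward from ba7bee3 to d3da4cf is possible iff ba7bee3 is an ancestor of d3da4cf.
Ancestors of d3da4cf: {4147f89, 488afd7, 7fa90c1, 8f7ea2d, 9aaaec8, a64c79e, a776d64, ba7bee3, c0a9acf, cb371cf, d3da4cf, daccd6e, e766445}.
ba7bee3 is among them, so fast-forward is possible.

Yes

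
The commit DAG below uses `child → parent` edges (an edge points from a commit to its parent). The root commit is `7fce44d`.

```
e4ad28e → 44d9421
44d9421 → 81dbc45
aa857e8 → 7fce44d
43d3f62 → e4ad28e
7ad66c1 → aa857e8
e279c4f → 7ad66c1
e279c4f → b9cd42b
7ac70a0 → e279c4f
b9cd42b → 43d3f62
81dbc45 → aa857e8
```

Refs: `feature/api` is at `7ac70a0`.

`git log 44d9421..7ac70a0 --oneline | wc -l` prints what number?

Reachable from 7ac70a0: {43d3f62, 44d9421, 7ac70a0, 7ad66c1, 7fce44d, 81dbc45, aa857e8, b9cd42b, e279c4f, e4ad28e}.
Reachable from 44d9421: {44d9421, 7fce44d, 81dbc45, aa857e8}.
In 7ac70a0's history but not 44d9421's: {43d3f62, 7ac70a0, 7ad66c1, b9cd42b, e279c4f, e4ad28e} — 6 commits.

6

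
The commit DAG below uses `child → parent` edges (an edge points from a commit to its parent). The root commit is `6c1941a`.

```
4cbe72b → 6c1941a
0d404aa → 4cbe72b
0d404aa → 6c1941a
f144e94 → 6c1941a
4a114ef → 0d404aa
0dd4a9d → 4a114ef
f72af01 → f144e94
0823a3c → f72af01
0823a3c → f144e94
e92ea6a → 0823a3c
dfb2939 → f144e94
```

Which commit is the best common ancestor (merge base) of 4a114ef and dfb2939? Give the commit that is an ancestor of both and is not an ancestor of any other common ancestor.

Ancestors of 4a114ef: {0d404aa, 4a114ef, 4cbe72b, 6c1941a}.
Ancestors of dfb2939: {6c1941a, dfb2939, f144e94}.
Common ancestors: {6c1941a}.
The only common ancestor is 6c1941a, so it is the merge base.

6c1941a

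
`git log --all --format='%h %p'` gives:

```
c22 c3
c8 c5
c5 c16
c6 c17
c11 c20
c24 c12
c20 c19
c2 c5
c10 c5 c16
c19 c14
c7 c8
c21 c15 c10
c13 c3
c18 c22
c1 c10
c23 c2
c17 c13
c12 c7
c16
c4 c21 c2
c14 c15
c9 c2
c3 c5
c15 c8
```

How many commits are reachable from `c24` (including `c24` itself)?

Walking parent pointers from c24: reachable set = {c12, c16, c24, c5, c7, c8}.
That is 6 commits.

6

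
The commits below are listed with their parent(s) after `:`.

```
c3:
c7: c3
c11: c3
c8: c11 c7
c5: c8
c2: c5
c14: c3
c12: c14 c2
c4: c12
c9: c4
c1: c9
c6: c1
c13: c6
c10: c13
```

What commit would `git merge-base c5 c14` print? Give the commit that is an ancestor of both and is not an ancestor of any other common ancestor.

Ancestors of c5: {c11, c3, c5, c7, c8}.
Ancestors of c14: {c14, c3}.
Common ancestors: {c3}.
The only common ancestor is c3, so it is the merge base.

c3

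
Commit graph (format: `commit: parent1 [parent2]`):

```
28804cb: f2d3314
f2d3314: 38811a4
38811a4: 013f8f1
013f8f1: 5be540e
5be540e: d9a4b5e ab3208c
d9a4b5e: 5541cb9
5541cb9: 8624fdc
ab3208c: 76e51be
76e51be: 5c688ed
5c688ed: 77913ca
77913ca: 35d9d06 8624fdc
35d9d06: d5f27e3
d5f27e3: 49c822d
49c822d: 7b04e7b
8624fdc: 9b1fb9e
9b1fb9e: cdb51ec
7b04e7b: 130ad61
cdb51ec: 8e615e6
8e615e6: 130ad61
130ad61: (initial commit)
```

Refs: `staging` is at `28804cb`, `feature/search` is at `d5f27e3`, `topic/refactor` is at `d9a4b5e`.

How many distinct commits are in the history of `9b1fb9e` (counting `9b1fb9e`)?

Walking parent pointers from 9b1fb9e: reachable set = {130ad61, 8e615e6, 9b1fb9e, cdb51ec}.
That is 4 commits.

4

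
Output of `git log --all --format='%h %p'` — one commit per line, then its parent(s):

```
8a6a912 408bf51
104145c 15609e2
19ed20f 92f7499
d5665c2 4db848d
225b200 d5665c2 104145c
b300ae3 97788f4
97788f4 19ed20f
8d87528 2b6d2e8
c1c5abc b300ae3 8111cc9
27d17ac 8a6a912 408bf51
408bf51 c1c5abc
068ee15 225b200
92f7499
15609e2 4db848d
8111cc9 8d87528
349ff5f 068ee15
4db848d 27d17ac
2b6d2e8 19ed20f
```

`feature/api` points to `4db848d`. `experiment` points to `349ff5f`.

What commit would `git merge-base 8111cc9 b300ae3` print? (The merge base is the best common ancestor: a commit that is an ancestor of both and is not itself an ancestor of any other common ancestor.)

19ed20f

Ancestors of 8111cc9: {19ed20f, 2b6d2e8, 8111cc9, 8d87528, 92f7499}.
Ancestors of b300ae3: {19ed20f, 92f7499, 97788f4, b300ae3}.
Common ancestors: {19ed20f, 92f7499}.
Among these, 19ed20f is not an ancestor of any other common ancestor — it is the merge base.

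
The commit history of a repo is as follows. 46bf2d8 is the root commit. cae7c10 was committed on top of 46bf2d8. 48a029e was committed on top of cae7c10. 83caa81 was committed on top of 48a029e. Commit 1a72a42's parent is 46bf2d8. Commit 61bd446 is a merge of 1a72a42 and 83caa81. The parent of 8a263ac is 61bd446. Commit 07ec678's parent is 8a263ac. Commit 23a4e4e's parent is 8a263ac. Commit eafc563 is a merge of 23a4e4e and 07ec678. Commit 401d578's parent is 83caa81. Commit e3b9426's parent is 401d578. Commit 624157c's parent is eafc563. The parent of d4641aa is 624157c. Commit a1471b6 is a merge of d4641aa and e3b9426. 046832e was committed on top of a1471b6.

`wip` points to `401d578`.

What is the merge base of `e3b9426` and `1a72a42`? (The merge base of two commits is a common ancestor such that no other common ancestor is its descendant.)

46bf2d8

Ancestors of e3b9426: {401d578, 46bf2d8, 48a029e, 83caa81, cae7c10, e3b9426}.
Ancestors of 1a72a42: {1a72a42, 46bf2d8}.
Common ancestors: {46bf2d8}.
The only common ancestor is 46bf2d8, so it is the merge base.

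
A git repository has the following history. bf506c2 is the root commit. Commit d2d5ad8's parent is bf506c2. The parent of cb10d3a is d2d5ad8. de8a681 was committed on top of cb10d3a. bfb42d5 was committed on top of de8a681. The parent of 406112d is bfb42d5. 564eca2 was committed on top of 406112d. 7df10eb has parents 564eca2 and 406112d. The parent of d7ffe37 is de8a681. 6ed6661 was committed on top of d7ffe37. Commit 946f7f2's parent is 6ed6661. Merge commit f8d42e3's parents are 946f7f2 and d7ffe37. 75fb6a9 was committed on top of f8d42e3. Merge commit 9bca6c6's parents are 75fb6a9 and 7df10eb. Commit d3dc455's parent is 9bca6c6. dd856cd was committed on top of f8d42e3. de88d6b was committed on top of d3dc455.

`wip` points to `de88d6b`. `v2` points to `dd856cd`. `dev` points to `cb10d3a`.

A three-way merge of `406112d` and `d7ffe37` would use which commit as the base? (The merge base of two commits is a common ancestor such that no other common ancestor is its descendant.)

de8a681

Ancestors of 406112d: {406112d, bf506c2, bfb42d5, cb10d3a, d2d5ad8, de8a681}.
Ancestors of d7ffe37: {bf506c2, cb10d3a, d2d5ad8, d7ffe37, de8a681}.
Common ancestors: {bf506c2, cb10d3a, d2d5ad8, de8a681}.
Among these, de8a681 is not an ancestor of any other common ancestor — it is the merge base.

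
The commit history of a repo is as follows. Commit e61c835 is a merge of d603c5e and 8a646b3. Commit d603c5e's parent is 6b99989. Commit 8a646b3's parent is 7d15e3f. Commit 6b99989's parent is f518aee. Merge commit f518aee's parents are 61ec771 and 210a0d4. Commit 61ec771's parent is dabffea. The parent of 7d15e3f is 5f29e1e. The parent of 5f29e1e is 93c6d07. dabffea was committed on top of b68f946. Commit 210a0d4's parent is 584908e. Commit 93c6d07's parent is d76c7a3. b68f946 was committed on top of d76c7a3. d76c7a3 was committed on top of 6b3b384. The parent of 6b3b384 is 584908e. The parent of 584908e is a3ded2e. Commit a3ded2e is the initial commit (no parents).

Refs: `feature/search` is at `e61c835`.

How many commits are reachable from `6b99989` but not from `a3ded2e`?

9

Reachable from 6b99989: {210a0d4, 584908e, 61ec771, 6b3b384, 6b99989, a3ded2e, b68f946, d76c7a3, dabffea, f518aee}.
Reachable from a3ded2e: {a3ded2e}.
In 6b99989's history but not a3ded2e's: {210a0d4, 584908e, 61ec771, 6b3b384, 6b99989, b68f946, d76c7a3, dabffea, f518aee} — 9 commits.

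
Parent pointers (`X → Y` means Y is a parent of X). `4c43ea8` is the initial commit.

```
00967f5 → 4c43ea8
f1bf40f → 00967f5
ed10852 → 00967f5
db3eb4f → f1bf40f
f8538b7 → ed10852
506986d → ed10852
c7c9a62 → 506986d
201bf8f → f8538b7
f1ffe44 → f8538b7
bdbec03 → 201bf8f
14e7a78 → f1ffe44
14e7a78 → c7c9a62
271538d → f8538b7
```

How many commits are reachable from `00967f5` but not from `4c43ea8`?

Reachable from 00967f5: {00967f5, 4c43ea8}.
Reachable from 4c43ea8: {4c43ea8}.
In 00967f5's history but not 4c43ea8's: {00967f5} — 1 commit.

1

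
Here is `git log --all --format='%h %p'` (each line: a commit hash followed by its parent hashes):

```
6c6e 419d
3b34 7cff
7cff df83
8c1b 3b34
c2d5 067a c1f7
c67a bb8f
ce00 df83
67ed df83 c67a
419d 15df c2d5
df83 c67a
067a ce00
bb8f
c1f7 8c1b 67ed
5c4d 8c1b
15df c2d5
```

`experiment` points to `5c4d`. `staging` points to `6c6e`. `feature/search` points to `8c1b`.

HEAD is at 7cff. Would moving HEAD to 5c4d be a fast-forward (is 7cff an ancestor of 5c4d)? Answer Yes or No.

Yes

A fast-forward from 7cff to 5c4d is possible iff 7cff is an ancestor of 5c4d.
Ancestors of 5c4d: {3b34, 5c4d, 7cff, 8c1b, bb8f, c67a, df83}.
7cff is among them, so fast-forward is possible.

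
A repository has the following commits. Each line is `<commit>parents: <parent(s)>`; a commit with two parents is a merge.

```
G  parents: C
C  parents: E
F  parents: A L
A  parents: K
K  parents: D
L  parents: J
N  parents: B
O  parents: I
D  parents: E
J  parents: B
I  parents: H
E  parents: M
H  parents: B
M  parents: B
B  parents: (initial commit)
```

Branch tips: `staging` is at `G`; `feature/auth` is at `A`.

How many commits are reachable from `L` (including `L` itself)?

Walking parent pointers from L: reachable set = {B, J, L}.
That is 3 commits.

3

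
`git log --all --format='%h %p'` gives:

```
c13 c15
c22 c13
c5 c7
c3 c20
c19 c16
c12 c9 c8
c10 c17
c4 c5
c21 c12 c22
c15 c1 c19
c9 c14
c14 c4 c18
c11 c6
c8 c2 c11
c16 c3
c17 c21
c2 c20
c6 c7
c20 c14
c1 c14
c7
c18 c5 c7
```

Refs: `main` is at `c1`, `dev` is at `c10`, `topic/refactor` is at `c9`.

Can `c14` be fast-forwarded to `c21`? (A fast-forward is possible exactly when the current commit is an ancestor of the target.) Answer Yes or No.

A fast-forward from c14 to c21 is possible iff c14 is an ancestor of c21.
Ancestors of c21: {c1, c11, c12, c13, c14, c15, c16, c18, c19, c2, c20, c21, c22, c3, c4, c5, c6, c7, c8, c9}.
c14 is among them, so fast-forward is possible.

Yes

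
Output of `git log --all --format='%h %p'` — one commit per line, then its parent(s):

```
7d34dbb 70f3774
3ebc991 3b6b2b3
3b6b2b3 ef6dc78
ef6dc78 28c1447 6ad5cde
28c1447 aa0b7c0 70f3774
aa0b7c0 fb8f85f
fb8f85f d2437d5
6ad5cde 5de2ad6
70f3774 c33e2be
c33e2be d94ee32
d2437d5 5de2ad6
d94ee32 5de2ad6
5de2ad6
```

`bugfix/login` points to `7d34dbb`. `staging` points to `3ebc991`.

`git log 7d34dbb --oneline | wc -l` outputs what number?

Walking parent pointers from 7d34dbb: reachable set = {5de2ad6, 70f3774, 7d34dbb, c33e2be, d94ee32}.
That is 5 commits.

5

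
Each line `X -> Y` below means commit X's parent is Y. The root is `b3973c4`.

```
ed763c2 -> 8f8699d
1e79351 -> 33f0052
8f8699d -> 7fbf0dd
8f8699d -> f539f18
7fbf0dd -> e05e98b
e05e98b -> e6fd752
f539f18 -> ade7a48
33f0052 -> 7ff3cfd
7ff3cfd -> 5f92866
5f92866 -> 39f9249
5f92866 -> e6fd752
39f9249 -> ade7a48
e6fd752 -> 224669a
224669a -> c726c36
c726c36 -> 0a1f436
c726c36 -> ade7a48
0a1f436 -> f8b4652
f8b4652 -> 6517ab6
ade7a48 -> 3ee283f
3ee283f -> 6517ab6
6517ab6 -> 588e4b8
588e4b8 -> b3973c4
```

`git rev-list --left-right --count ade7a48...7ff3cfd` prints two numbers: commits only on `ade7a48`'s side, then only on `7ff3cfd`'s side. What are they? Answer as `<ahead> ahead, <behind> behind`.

Reachable from ade7a48: {3ee283f, 588e4b8, 6517ab6, ade7a48, b3973c4}.
Reachable from 7ff3cfd: {0a1f436, 224669a, 39f9249, 3ee283f, 588e4b8, 5f92866, 6517ab6, 7ff3cfd, ade7a48, b3973c4, c726c36, e6fd752, f8b4652}.
Only in ade7a48's history (ahead): {} — 0.
Only in 7ff3cfd's history (behind): {0a1f436, 224669a, 39f9249, 5f92866, 7ff3cfd, c726c36, e6fd752, f8b4652} — 8.

0 ahead, 8 behind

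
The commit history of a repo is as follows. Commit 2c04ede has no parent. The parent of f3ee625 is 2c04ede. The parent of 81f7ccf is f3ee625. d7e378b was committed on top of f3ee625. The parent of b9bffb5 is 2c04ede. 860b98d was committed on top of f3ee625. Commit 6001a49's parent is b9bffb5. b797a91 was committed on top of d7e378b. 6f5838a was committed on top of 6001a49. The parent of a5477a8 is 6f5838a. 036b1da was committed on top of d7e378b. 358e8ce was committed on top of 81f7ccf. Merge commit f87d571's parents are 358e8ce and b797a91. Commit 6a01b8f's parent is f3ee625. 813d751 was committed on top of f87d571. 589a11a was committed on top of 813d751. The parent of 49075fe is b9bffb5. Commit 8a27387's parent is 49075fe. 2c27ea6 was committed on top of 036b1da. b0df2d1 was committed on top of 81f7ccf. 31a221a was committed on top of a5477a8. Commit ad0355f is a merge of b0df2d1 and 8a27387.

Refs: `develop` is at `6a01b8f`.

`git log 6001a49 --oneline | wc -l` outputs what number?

3

Walking parent pointers from 6001a49: reachable set = {2c04ede, 6001a49, b9bffb5}.
That is 3 commits.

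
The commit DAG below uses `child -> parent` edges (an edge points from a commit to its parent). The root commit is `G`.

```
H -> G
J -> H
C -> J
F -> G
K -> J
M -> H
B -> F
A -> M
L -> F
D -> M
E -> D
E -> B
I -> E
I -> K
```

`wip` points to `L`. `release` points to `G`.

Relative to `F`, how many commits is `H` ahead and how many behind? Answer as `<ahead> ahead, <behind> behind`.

Reachable from H: {G, H}.
Reachable from F: {F, G}.
Only in H's history (ahead): {H} — 1.
Only in F's history (behind): {F} — 1.

1 ahead, 1 behind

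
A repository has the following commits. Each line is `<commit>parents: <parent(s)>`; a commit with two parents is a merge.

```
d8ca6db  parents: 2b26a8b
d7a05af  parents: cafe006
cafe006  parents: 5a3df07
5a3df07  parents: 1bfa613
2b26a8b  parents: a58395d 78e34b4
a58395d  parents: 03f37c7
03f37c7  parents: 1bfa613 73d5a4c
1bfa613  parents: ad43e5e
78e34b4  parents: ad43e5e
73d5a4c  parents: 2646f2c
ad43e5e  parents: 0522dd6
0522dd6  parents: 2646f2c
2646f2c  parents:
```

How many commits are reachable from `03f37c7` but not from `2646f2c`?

Reachable from 03f37c7: {03f37c7, 0522dd6, 1bfa613, 2646f2c, 73d5a4c, ad43e5e}.
Reachable from 2646f2c: {2646f2c}.
In 03f37c7's history but not 2646f2c's: {03f37c7, 0522dd6, 1bfa613, 73d5a4c, ad43e5e} — 5 commits.

5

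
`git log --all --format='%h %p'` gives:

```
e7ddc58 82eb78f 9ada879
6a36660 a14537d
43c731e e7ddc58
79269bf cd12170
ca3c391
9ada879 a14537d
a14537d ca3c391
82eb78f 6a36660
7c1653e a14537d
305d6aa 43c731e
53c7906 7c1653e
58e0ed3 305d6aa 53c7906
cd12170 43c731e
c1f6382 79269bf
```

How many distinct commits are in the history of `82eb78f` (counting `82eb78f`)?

Walking parent pointers from 82eb78f: reachable set = {6a36660, 82eb78f, a14537d, ca3c391}.
That is 4 commits.

4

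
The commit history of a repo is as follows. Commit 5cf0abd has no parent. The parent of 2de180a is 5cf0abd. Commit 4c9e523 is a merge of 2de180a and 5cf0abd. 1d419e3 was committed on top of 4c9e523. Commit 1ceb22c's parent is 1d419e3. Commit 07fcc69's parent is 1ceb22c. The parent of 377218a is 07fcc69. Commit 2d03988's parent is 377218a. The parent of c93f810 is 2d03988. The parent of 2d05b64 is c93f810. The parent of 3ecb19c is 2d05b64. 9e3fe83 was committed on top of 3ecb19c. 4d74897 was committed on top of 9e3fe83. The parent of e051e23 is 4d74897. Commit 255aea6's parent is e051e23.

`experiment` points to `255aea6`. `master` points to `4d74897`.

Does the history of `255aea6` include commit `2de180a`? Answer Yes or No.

Ancestors of 255aea6 (commits reachable by following parents): {07fcc69, 1ceb22c, 1d419e3, 255aea6, 2d03988, 2d05b64, 2de180a, 377218a, 3ecb19c, 4c9e523, 4d74897, 5cf0abd, 9e3fe83, c93f810, e051e23}.
2de180a is in that set, so it is an ancestor of 255aea6.

Yes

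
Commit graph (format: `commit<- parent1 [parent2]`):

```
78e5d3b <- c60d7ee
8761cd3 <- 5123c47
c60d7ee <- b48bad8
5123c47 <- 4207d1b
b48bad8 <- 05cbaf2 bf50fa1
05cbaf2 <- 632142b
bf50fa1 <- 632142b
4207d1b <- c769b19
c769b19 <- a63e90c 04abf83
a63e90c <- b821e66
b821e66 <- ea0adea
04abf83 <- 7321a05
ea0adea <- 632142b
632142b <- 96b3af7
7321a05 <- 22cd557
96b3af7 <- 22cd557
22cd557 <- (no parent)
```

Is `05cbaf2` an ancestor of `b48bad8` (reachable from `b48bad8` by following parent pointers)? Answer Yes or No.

Yes

Ancestors of b48bad8 (commits reachable by following parents): {05cbaf2, 22cd557, 632142b, 96b3af7, b48bad8, bf50fa1}.
05cbaf2 is in that set, so it is an ancestor of b48bad8.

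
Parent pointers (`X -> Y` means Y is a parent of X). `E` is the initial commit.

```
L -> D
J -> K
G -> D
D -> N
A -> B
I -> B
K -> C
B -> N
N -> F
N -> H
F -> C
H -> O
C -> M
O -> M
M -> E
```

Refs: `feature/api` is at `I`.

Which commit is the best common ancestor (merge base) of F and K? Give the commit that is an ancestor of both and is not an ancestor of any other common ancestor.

C

Ancestors of F: {C, E, F, M}.
Ancestors of K: {C, E, K, M}.
Common ancestors: {C, E, M}.
Among these, C is not an ancestor of any other common ancestor — it is the merge base.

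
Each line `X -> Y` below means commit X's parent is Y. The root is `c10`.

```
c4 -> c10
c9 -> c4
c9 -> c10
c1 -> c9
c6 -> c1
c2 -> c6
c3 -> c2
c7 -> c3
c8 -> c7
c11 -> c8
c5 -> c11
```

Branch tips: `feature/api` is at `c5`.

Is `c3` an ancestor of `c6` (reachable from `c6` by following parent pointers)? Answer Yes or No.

Ancestors of c6: {c1, c10, c4, c6, c9}.
c3 is not in that set, so it is not an ancestor of c6.

No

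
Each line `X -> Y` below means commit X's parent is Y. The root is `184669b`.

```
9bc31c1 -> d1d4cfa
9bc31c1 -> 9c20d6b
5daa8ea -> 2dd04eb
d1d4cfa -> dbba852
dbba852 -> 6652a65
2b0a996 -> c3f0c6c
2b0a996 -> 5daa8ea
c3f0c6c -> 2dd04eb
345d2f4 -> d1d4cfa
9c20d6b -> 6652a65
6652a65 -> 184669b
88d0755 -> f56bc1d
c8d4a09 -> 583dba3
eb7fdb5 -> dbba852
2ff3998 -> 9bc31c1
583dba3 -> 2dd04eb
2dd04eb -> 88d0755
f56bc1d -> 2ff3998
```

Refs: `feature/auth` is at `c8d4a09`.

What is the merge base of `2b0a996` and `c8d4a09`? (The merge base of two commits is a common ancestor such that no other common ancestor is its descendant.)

2dd04eb

Ancestors of 2b0a996: {184669b, 2b0a996, 2dd04eb, 2ff3998, 5daa8ea, 6652a65, 88d0755, 9bc31c1, 9c20d6b, c3f0c6c, d1d4cfa, dbba852, f56bc1d}.
Ancestors of c8d4a09: {184669b, 2dd04eb, 2ff3998, 583dba3, 6652a65, 88d0755, 9bc31c1, 9c20d6b, c8d4a09, d1d4cfa, dbba852, f56bc1d}.
Common ancestors: {184669b, 2dd04eb, 2ff3998, 6652a65, 88d0755, 9bc31c1, 9c20d6b, d1d4cfa, dbba852, f56bc1d}.
Among these, 2dd04eb is not an ancestor of any other common ancestor — it is the merge base.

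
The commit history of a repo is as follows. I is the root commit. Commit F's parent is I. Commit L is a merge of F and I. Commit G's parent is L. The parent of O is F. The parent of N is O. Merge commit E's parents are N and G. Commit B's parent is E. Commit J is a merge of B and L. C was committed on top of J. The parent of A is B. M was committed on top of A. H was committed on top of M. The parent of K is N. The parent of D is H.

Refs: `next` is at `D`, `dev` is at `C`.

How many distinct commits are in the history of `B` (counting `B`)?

8

Walking parent pointers from B: reachable set = {B, E, F, G, I, L, N, O}.
That is 8 commits.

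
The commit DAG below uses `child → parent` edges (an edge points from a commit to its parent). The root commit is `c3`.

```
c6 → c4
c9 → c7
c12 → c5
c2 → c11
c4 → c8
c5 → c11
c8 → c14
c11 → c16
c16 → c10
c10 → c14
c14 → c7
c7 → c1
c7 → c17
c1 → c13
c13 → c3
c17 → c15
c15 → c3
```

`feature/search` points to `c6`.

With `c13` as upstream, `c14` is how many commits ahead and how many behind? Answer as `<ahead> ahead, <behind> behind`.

Reachable from c14: {c1, c13, c14, c15, c17, c3, c7}.
Reachable from c13: {c13, c3}.
Only in c14's history (ahead): {c1, c14, c15, c17, c7} — 5.
Only in c13's history (behind): {} — 0.

5 ahead, 0 behind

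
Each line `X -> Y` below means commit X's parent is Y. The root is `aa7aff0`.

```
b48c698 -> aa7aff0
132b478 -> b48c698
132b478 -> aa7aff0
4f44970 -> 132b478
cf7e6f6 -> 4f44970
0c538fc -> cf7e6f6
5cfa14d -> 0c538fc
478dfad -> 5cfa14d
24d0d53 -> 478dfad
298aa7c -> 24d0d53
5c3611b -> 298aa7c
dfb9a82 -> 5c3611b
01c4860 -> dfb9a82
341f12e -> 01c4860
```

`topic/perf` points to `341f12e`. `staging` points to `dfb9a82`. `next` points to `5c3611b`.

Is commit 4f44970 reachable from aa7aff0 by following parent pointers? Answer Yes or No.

Ancestors of aa7aff0: {aa7aff0}.
4f44970 is not in that set, so it is not an ancestor of aa7aff0.

No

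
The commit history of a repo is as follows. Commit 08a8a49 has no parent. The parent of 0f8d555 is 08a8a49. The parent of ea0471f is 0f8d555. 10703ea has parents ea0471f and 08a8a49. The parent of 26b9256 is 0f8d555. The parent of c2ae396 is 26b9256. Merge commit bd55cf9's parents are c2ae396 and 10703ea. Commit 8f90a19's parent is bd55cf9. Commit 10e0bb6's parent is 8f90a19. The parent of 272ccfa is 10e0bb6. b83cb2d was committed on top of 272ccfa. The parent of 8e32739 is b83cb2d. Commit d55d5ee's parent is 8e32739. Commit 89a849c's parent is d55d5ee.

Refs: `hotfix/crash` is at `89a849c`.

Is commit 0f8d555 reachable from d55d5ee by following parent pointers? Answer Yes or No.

Yes

Ancestors of d55d5ee (commits reachable by following parents): {08a8a49, 0f8d555, 10703ea, 10e0bb6, 26b9256, 272ccfa, 8e32739, 8f90a19, b83cb2d, bd55cf9, c2ae396, d55d5ee, ea0471f}.
0f8d555 is in that set, so it is an ancestor of d55d5ee.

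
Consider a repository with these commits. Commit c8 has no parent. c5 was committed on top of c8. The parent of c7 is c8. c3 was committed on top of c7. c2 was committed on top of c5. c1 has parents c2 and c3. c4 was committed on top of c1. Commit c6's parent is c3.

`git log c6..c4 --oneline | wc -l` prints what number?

4

Reachable from c4: {c1, c2, c3, c4, c5, c7, c8}.
Reachable from c6: {c3, c6, c7, c8}.
In c4's history but not c6's: {c1, c2, c4, c5} — 4 commits.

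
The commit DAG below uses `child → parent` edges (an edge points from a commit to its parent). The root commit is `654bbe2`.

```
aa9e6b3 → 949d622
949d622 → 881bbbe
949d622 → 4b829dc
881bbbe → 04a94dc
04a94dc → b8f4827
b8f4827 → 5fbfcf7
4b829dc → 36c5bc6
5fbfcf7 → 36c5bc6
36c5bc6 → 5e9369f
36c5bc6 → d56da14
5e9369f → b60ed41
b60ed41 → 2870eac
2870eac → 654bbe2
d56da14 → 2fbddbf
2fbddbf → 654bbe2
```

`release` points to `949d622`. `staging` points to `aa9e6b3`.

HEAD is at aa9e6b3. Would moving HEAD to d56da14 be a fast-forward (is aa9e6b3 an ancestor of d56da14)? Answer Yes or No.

No

A fast-forward from aa9e6b3 to d56da14 is possible iff aa9e6b3 is an ancestor of d56da14.
Ancestors of d56da14: {2fbddbf, 654bbe2, d56da14}.
aa9e6b3 is not among them, so fast-forward is not possible.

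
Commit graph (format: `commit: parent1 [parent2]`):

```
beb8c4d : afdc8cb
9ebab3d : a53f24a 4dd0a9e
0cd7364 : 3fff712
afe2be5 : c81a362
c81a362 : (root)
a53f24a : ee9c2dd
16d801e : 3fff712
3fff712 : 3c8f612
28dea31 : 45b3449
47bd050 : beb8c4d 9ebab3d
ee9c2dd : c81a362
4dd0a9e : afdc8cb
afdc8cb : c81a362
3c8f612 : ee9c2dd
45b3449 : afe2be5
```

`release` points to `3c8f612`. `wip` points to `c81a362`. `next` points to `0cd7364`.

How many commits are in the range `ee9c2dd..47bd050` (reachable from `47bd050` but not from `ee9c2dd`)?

6

Reachable from 47bd050: {47bd050, 4dd0a9e, 9ebab3d, a53f24a, afdc8cb, beb8c4d, c81a362, ee9c2dd}.
Reachable from ee9c2dd: {c81a362, ee9c2dd}.
In 47bd050's history but not ee9c2dd's: {47bd050, 4dd0a9e, 9ebab3d, a53f24a, afdc8cb, beb8c4d} — 6 commits.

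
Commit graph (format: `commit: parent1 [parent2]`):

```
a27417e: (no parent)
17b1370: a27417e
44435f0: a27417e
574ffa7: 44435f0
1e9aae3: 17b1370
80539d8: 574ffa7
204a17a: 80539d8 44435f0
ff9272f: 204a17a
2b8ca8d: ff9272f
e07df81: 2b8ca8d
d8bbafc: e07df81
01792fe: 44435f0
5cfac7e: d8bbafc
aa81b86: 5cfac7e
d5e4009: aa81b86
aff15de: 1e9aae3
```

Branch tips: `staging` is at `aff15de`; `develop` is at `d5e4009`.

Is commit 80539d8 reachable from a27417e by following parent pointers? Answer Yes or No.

No

Ancestors of a27417e: {a27417e}.
80539d8 is not in that set, so it is not an ancestor of a27417e.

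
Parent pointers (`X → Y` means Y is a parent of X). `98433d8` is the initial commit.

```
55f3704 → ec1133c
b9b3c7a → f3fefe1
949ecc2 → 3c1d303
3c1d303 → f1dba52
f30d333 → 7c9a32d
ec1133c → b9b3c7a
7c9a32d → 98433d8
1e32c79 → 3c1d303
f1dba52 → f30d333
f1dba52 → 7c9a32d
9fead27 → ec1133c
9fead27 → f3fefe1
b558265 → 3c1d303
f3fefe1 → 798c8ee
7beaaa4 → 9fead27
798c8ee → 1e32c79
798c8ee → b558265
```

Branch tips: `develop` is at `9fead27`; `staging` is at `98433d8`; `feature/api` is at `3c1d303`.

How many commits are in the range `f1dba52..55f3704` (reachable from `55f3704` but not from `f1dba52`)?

8

Reachable from 55f3704: {1e32c79, 3c1d303, 55f3704, 798c8ee, 7c9a32d, 98433d8, b558265, b9b3c7a, ec1133c, f1dba52, f30d333, f3fefe1}.
Reachable from f1dba52: {7c9a32d, 98433d8, f1dba52, f30d333}.
In 55f3704's history but not f1dba52's: {1e32c79, 3c1d303, 55f3704, 798c8ee, b558265, b9b3c7a, ec1133c, f3fefe1} — 8 commits.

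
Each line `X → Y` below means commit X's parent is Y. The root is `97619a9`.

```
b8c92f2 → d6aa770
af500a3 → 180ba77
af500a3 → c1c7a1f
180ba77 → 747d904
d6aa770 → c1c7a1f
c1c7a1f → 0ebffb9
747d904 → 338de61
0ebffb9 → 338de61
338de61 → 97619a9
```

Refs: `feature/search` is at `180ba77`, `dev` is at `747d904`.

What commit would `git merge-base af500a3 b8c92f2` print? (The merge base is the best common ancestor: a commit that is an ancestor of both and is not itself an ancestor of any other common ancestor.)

Ancestors of af500a3: {0ebffb9, 180ba77, 338de61, 747d904, 97619a9, af500a3, c1c7a1f}.
Ancestors of b8c92f2: {0ebffb9, 338de61, 97619a9, b8c92f2, c1c7a1f, d6aa770}.
Common ancestors: {0ebffb9, 338de61, 97619a9, c1c7a1f}.
Among these, c1c7a1f is not an ancestor of any other common ancestor — it is the merge base.

c1c7a1f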